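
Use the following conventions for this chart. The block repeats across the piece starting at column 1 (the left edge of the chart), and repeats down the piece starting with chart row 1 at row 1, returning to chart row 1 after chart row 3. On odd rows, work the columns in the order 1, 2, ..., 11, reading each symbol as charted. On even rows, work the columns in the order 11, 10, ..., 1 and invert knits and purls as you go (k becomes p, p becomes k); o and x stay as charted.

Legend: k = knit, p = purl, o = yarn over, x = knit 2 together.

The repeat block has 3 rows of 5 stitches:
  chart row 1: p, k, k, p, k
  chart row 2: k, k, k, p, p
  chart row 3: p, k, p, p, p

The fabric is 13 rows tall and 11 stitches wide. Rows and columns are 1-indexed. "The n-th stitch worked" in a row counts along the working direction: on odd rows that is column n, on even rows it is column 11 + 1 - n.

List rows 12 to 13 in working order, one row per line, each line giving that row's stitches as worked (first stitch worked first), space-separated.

Row 12: chart row 3, WS - tiled (columns 1-11): p k p p p p k p p p p; work from column 11 back to 1 with k<->p swapped.
Row 13: chart row 1, RS - tile across columns 1-11 and work as-is.

== ROWS AS WORKED ==
k k k k p k k k k p k
p k k p k p k k p k p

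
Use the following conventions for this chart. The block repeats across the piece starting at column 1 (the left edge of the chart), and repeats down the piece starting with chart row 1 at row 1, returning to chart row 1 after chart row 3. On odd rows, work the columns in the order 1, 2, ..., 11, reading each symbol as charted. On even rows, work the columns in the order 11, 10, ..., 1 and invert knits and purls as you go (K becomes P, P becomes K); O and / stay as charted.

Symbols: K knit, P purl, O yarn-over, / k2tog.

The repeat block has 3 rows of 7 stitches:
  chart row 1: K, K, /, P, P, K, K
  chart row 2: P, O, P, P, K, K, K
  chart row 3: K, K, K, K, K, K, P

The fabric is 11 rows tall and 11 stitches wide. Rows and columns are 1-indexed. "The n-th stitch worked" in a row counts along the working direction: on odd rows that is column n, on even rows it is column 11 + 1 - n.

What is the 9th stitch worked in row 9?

Stitch:
K

Derivation:
Row 9 uses chart row ((9-1) mod 3)+1 = 3. Row 9 is odd, so RS.
Chart row 3 tiled across columns 1-11: K K K K K K P K K K K
RS: work column 1 to column 11, symbols as charted — the tiled row is the row as worked.
Stitch 9 in working order -> K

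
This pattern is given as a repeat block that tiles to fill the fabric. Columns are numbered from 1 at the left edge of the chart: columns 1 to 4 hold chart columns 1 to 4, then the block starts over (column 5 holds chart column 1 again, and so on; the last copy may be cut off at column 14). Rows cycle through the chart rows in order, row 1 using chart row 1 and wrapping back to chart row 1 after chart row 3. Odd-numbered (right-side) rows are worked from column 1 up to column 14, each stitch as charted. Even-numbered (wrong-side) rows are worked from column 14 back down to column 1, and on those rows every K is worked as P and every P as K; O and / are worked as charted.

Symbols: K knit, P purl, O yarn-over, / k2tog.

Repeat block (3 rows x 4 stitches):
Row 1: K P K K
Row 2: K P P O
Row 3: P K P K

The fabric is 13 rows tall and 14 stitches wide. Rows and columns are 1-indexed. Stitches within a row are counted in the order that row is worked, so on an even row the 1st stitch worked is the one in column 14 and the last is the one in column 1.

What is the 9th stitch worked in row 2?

Stitch:
K

Derivation:
Row 2 uses chart row ((2-1) mod 3)+1 = 2. Row 2 is even, so WS.
Chart row 2 tiled across columns 1-14: K P P O K P P O K P P O K P
WS: work from column 14 back to column 1 (reverse the tiled row), swapping K<->P (O and / unchanged).
Row 2 as worked: K P O K K P O K K P O K K P
Counting 9 along the worked row gives K.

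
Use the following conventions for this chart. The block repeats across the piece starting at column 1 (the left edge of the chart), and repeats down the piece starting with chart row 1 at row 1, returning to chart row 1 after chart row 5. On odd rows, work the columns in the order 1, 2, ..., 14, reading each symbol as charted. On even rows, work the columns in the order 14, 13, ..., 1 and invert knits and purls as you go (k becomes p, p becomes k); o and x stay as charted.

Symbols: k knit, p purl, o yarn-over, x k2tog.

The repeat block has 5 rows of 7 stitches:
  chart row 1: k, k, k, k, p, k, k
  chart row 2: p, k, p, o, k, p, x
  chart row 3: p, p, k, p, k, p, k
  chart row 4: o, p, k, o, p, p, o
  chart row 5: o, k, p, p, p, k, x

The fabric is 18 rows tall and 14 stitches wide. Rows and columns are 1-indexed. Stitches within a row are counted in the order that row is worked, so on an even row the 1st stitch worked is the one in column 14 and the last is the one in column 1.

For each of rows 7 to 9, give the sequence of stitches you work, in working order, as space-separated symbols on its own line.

Row 7: chart row 2, RS - tile across columns 1-14 and work as-is.
Row 8: chart row 3, WS - tiled (columns 1-14): p p k p k p k p p k p k p k; work from column 14 back to 1 with k<->p swapped.
Row 9: chart row 4, RS - tile across columns 1-14 and work as-is.

== ROWS AS WORKED ==
p k p o k p x p k p o k p x
p k p k p k k p k p k p k k
o p k o p p o o p k o p p o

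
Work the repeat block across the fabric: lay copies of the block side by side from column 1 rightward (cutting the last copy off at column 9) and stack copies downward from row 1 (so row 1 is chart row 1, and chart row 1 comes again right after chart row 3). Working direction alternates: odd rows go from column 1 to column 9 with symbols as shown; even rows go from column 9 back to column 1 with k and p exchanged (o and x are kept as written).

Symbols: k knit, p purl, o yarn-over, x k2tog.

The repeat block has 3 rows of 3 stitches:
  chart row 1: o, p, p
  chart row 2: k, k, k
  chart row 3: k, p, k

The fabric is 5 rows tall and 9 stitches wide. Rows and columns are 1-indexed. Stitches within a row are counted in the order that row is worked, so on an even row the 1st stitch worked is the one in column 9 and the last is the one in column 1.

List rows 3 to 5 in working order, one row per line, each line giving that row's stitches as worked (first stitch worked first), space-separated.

== ROWS AS WORKED ==
k p k k p k k p k
k k o k k o k k o
k k k k k k k k k

Derivation:
Row 3: chart row 3, RS - tile across columns 1-9 and work as-is.
Row 4: chart row 1, WS - tiled (columns 1-9): o p p o p p o p p; work from column 9 back to 1 with k<->p swapped.
Row 5: chart row 2, RS - tile across columns 1-9 and work as-is.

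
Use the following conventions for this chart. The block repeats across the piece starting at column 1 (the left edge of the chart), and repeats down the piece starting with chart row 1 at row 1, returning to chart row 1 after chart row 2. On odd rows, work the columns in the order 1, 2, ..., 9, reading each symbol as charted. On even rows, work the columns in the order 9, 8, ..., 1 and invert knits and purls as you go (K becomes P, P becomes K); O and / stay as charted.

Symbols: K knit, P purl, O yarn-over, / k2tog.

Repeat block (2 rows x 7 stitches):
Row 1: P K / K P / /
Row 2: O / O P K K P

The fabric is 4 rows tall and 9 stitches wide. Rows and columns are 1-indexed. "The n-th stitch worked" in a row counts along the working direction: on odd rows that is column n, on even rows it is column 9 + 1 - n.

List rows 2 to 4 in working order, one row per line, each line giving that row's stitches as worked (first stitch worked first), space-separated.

Row 2: chart row 2, WS - tiled (columns 1-9): O / O P K K P O /; work from column 9 back to 1 with K<->P swapped.
Row 3: chart row 1, RS - tile across columns 1-9 and work as-is.
Row 4: chart row 2, WS - tiled (columns 1-9): O / O P K K P O /; work from column 9 back to 1 with K<->P swapped.

Result:
/ O K P P K O / O
P K / K P / / P K
/ O K P P K O / O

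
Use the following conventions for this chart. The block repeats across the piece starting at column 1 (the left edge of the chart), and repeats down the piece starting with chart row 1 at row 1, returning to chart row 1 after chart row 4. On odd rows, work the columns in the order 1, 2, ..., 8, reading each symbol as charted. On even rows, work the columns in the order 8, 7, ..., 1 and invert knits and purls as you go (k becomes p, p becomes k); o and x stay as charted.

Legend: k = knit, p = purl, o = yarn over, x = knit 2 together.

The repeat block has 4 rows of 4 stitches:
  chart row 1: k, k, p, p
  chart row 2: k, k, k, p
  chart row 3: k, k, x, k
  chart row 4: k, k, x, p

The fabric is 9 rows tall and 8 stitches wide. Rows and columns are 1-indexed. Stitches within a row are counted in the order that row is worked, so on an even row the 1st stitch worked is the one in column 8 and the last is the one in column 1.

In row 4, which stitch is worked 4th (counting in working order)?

For row 4: chart row = ((4-1) mod 4) + 1 = 4; this is a WS (even) row.
Chart row 4 tiled across columns 1-8: k k x p k k x p
WS: work from column 8 back to column 1 (reverse the tiled row), swapping k<->p (o and x unchanged).
Row 4 as worked: k x p p k x p p
Stitch 4 in working order -> p

== STITCH ==
p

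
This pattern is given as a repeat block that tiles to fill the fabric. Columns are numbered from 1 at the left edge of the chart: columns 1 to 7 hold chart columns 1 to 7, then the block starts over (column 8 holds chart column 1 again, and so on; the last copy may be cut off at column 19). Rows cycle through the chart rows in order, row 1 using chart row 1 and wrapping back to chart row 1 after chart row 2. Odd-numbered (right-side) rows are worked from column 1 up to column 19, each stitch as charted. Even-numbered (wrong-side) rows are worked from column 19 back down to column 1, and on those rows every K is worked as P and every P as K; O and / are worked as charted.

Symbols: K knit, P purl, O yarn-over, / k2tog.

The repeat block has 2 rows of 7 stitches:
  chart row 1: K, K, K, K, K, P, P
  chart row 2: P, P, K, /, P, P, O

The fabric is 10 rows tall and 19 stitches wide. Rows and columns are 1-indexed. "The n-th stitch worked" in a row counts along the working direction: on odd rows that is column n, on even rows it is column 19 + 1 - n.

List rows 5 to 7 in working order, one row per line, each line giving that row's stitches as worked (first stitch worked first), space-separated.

Row 5: chart row 1, RS - tile across columns 1-19 and work as-is.
Row 6: chart row 2, WS - tiled (columns 1-19): P P K / P P O P P K / P P O P P K / P; work from column 19 back to 1 with K<->P swapped.
Row 7: chart row 1, RS - tile across columns 1-19 and work as-is.

== ROWS AS WORKED ==
K K K K K P P K K K K K P P K K K K K
K / P K K O K K / P K K O K K / P K K
K K K K K P P K K K K K P P K K K K K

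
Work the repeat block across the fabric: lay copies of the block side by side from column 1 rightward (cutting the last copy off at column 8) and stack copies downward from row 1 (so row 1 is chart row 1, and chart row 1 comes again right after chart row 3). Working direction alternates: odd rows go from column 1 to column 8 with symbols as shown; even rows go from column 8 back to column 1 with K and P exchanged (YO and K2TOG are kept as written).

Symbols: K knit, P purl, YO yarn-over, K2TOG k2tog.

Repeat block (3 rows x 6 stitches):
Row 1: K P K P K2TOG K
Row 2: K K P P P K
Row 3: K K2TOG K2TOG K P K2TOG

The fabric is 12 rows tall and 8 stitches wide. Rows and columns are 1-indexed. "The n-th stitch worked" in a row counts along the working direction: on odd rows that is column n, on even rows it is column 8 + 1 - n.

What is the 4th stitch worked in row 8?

Result:
K

Derivation:
For row 8: chart row = ((8-1) mod 3) + 1 = 2; this is a WS (even) row.
Chart row 2 tiled across columns 1-8: K K P P P K K K
WS: work from column 8 back to column 1 (reverse the tiled row), swapping K<->P (YO and K2TOG unchanged).
Row 8 as worked: P P P K K K P P
The 4th stitch worked is K.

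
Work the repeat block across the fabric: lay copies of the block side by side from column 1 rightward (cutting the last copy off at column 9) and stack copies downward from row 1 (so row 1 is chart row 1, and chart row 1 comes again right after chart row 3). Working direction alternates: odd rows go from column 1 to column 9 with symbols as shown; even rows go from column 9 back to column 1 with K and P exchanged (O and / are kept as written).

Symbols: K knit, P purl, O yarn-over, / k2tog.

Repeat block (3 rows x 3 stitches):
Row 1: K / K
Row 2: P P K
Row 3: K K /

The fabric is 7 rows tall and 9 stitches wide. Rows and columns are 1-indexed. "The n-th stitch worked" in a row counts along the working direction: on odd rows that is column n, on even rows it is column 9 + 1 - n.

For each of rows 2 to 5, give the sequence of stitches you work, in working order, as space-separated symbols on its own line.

Row 2: chart row 2, WS - tiled (columns 1-9): P P K P P K P P K; work from column 9 back to 1 with K<->P swapped.
Row 3: chart row 3, RS - tile across columns 1-9 and work as-is.
Row 4: chart row 1, WS - tiled (columns 1-9): K / K K / K K / K; work from column 9 back to 1 with K<->P swapped.
Row 5: chart row 2, RS - tile across columns 1-9 and work as-is.

Rows as worked:
P K K P K K P K K
K K / K K / K K /
P / P P / P P / P
P P K P P K P P K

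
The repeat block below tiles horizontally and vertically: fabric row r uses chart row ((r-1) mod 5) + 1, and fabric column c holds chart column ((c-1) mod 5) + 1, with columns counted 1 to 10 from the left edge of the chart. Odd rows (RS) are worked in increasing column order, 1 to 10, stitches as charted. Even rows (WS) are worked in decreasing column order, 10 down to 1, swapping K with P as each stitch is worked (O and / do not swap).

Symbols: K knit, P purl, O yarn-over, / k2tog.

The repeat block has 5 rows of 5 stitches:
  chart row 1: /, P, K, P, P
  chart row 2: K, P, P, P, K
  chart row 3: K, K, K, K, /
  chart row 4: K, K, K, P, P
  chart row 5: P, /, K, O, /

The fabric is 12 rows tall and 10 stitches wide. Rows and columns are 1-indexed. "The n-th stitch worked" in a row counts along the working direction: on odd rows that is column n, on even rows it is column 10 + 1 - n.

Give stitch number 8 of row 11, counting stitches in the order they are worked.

Stitch:
K

Derivation:
For row 11: chart row = ((11-1) mod 5) + 1 = 1; this is a RS (odd) row.
Chart row 1 tiled across columns 1-10: / P K P P / P K P P
RS: work column 1 to column 10, symbols as charted — the tiled row is the row as worked.
The 8th stitch worked is K.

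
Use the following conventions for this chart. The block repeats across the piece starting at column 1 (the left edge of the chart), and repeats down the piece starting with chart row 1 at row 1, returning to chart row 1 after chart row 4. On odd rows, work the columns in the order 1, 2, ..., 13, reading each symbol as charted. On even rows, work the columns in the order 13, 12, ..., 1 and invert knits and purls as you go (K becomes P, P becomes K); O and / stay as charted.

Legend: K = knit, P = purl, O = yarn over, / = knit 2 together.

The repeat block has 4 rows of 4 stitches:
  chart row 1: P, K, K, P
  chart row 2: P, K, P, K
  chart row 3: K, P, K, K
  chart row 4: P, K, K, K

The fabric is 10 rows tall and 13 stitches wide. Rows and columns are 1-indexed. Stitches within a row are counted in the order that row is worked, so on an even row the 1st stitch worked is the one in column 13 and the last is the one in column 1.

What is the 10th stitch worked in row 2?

Row 2 uses chart row ((2-1) mod 4)+1 = 2. Row 2 is even, so WS.
Chart row 2 tiled across columns 1-13: P K P K P K P K P K P K P
Wrong side: read the tiled row from column 13 down to 1 and exchange K with P (leave O, /).
Row 2 as worked: K P K P K P K P K P K P K
The 10th stitch worked is P.

Stitch:
P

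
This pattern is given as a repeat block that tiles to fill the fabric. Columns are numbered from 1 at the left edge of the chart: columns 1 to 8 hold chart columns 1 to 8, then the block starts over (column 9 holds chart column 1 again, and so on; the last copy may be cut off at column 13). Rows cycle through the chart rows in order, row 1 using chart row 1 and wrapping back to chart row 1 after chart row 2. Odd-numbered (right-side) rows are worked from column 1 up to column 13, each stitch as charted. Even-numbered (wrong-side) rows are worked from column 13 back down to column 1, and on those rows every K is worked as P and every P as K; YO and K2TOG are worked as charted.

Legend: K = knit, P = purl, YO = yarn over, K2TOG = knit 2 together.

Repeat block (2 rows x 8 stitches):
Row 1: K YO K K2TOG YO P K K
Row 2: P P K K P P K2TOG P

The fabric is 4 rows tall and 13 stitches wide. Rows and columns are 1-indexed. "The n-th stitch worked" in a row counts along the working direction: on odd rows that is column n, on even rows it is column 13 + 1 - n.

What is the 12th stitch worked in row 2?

Stitch:
K

Derivation:
Row 2: (2-1) mod 2 = 1, so use chart row 2. Even row -> WS.
Chart row 2 tiled across columns 1-13: P P K K P P K2TOG P P P K K P
WS: work from column 13 back to column 1 (reverse the tiled row), swapping K<->P (YO and K2TOG unchanged).
Row 2 as worked: K P P K K K K2TOG K K P P K K
The 12th stitch worked is K.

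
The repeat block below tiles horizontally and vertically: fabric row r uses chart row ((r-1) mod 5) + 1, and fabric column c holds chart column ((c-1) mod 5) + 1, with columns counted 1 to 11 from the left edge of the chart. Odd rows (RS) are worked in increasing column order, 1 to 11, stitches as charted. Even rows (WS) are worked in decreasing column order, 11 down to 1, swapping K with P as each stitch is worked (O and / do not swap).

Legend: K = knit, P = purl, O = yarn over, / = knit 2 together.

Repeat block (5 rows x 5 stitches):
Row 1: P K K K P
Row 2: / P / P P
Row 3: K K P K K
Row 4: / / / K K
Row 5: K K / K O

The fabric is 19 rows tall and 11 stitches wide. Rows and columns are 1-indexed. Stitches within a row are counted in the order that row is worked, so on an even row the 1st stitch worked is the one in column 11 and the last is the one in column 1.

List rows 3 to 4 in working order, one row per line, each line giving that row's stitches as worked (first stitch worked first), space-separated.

Result:
K K P K K K K P K K K
/ P P / / / P P / / /

Derivation:
Row 3: chart row 3, RS - tile across columns 1-11 and work as-is.
Row 4: chart row 4, WS - tiled (columns 1-11): / / / K K / / / K K /; work from column 11 back to 1 with K<->P swapped.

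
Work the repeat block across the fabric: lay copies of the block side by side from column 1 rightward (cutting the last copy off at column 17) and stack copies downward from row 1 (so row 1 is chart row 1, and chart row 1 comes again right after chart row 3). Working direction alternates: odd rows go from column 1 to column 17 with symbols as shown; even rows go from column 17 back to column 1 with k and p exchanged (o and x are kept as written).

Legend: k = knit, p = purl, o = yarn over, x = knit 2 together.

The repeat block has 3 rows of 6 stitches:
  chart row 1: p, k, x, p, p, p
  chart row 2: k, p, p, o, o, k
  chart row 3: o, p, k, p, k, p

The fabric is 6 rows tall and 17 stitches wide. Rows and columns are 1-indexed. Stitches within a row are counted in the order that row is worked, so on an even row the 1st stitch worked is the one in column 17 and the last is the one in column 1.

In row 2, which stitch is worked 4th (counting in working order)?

Stitch:
k

Derivation:
For row 2: chart row = ((2-1) mod 3) + 1 = 2; this is a WS (even) row.
Chart row 2 tiled across columns 1-17: k p p o o k k p p o o k k p p o o
WS row: flip the tiled sequence (start at column 17) and apply k<->p; o and x stay.
Row 2 as worked: o o k k p p o o k k p p o o k k p
Stitch 4 in working order -> k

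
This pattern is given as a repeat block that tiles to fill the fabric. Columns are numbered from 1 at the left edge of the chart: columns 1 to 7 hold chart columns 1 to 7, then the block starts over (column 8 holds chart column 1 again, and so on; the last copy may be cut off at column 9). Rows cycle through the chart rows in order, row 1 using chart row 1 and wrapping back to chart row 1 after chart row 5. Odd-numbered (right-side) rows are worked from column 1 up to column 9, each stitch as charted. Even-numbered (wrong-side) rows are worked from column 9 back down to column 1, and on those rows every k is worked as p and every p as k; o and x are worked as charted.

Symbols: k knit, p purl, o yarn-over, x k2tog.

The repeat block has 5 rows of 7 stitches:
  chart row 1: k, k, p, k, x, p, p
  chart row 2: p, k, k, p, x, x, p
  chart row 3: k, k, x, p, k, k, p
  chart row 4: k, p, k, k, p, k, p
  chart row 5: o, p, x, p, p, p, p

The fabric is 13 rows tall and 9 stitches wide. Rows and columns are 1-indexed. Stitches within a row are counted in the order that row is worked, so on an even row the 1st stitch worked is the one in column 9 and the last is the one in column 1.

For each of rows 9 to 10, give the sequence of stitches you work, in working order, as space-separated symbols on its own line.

Rows as worked:
k p k k p k p k p
k o k k k k x k o

Derivation:
Row 9: chart row 4, RS - tile across columns 1-9 and work as-is.
Row 10: chart row 5, WS - tiled (columns 1-9): o p x p p p p o p; work from column 9 back to 1 with k<->p swapped.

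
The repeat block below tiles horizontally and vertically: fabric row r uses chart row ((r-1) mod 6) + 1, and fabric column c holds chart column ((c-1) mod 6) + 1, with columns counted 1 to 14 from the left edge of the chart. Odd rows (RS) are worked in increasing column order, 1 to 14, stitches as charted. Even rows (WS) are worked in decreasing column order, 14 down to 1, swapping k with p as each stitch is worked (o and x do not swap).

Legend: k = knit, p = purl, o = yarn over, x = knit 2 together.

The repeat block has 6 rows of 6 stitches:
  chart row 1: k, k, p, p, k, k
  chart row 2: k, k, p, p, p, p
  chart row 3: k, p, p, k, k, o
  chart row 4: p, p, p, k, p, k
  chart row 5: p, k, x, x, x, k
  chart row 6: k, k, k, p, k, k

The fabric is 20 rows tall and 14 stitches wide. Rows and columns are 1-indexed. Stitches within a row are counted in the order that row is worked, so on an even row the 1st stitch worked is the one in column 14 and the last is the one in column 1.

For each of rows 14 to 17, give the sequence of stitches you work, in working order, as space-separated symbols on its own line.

Row 14: chart row 2, WS - tiled (columns 1-14): k k p p p p k k p p p p k k; work from column 14 back to 1 with k<->p swapped.
Row 15: chart row 3, RS - tile across columns 1-14 and work as-is.
Row 16: chart row 4, WS - tiled (columns 1-14): p p p k p k p p p k p k p p; work from column 14 back to 1 with k<->p swapped.
Row 17: chart row 5, RS - tile across columns 1-14 and work as-is.

Result:
p p k k k k p p k k k k p p
k p p k k o k p p k k o k p
k k p k p k k k p k p k k k
p k x x x k p k x x x k p k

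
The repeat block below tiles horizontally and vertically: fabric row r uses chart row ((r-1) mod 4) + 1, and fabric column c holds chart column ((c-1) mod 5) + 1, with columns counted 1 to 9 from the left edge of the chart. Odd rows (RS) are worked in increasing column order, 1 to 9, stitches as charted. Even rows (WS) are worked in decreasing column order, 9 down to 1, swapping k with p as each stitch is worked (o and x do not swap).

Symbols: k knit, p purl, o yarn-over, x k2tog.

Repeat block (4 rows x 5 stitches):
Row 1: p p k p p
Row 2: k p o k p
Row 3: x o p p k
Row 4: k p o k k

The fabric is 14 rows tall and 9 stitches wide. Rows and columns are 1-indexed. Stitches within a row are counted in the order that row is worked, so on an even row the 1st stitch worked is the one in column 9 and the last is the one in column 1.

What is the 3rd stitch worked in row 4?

Result:
k

Derivation:
Row 4 uses chart row ((4-1) mod 4)+1 = 4. Row 4 is even, so WS.
Chart row 4 tiled across columns 1-9: k p o k k k p o k
WS: work from column 9 back to column 1 (reverse the tiled row), swapping k<->p (o and x unchanged).
Row 4 as worked: p o k p p p o k p
Counting 3 along the worked row gives k.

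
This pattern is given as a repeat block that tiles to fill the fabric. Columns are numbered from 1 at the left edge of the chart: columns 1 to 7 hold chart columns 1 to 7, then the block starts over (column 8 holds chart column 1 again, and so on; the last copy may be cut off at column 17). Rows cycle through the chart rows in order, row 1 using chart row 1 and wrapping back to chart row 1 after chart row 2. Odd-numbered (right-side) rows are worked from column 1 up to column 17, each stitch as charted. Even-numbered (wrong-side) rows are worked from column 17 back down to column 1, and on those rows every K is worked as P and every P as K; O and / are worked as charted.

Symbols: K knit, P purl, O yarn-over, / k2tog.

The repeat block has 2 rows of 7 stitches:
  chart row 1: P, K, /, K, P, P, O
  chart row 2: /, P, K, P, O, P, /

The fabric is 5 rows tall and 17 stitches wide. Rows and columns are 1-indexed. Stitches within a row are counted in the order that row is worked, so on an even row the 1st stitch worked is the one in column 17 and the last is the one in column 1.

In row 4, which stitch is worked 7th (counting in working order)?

Stitch:
K

Derivation:
Row 4 uses chart row ((4-1) mod 2)+1 = 2. Row 4 is even, so WS.
Chart row 2 tiled across columns 1-17: / P K P O P / / P K P O P / / P K
WS row: flip the tiled sequence (start at column 17) and apply K<->P; O and / stay.
Row 4 as worked: P K / / K O K P K / / K O K P K /
Stitch 7 in working order -> K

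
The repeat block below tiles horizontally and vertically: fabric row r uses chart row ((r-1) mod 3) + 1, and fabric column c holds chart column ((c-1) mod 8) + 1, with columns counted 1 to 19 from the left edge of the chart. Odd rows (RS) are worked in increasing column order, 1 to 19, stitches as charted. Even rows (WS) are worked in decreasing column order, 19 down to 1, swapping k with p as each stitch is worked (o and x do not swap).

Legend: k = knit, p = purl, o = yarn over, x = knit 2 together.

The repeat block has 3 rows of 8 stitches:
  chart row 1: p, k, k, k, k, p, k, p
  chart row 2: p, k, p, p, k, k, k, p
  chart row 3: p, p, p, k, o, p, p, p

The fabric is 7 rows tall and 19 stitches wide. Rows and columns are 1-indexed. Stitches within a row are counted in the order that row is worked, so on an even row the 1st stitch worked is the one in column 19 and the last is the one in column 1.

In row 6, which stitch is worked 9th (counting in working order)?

Row 6 uses chart row ((6-1) mod 3)+1 = 3. Row 6 is even, so WS.
Chart row 3 tiled across columns 1-19: p p p k o p p p p p p k o p p p p p p
WS: work from column 19 back to column 1 (reverse the tiled row), swapping k<->p (o and x unchanged).
Row 6 as worked: k k k k k k o p k k k k k k o p k k k
Counting 9 along the worked row gives k.

Result:
k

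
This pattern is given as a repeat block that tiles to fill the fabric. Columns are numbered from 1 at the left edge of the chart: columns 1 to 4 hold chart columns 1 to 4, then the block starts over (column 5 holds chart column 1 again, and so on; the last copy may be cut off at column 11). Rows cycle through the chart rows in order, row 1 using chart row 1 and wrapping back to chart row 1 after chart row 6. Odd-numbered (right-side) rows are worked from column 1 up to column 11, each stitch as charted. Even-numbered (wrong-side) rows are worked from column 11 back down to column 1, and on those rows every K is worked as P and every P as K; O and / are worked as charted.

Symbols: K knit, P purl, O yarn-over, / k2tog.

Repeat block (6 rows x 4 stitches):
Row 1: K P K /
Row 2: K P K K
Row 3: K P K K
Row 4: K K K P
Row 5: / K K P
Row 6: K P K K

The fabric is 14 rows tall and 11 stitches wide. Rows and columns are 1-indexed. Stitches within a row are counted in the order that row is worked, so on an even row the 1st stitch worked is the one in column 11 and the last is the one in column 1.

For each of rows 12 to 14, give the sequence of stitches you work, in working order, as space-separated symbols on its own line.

Result:
P K P P P K P P P K P
K P K / K P K / K P K
P K P P P K P P P K P

Derivation:
Row 12: chart row 6, WS - tiled (columns 1-11): K P K K K P K K K P K; work from column 11 back to 1 with K<->P swapped.
Row 13: chart row 1, RS - tile across columns 1-11 and work as-is.
Row 14: chart row 2, WS - tiled (columns 1-11): K P K K K P K K K P K; work from column 11 back to 1 with K<->P swapped.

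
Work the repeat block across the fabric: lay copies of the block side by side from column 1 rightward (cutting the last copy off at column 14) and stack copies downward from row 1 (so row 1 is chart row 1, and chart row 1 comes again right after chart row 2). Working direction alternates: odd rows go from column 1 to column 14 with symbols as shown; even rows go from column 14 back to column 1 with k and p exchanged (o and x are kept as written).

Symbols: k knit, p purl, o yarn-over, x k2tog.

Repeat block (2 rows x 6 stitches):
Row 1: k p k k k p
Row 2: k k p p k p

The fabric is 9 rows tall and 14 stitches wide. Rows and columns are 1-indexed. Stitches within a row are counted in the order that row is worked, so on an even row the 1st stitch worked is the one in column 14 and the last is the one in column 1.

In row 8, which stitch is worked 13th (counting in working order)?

For row 8: chart row = ((8-1) mod 2) + 1 = 2; this is a WS (even) row.
Chart row 2 tiled across columns 1-14: k k p p k p k k p p k p k k
Wrong side: read the tiled row from column 14 down to 1 and exchange k with p (leave o, x).
Row 8 as worked: p p k p k k p p k p k k p p
Counting 13 along the worked row gives p.

== STITCH ==
p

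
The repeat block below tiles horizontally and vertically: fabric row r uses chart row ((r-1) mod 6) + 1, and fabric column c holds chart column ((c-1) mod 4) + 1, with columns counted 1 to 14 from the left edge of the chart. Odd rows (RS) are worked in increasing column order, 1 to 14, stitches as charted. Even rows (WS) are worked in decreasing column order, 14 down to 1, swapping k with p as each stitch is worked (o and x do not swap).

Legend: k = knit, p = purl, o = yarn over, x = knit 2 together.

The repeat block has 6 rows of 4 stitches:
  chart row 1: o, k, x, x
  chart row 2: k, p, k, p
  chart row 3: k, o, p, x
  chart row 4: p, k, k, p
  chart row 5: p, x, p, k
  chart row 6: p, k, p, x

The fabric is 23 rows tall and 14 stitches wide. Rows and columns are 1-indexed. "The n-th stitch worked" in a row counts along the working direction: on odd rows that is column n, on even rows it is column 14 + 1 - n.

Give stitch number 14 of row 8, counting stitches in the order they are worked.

== STITCH ==
p

Derivation:
For row 8: chart row = ((8-1) mod 6) + 1 = 2; this is a WS (even) row.
Chart row 2 tiled across columns 1-14: k p k p k p k p k p k p k p
Wrong side: read the tiled row from column 14 down to 1 and exchange k with p (leave o, x).
Row 8 as worked: k p k p k p k p k p k p k p
The 14th stitch worked is p.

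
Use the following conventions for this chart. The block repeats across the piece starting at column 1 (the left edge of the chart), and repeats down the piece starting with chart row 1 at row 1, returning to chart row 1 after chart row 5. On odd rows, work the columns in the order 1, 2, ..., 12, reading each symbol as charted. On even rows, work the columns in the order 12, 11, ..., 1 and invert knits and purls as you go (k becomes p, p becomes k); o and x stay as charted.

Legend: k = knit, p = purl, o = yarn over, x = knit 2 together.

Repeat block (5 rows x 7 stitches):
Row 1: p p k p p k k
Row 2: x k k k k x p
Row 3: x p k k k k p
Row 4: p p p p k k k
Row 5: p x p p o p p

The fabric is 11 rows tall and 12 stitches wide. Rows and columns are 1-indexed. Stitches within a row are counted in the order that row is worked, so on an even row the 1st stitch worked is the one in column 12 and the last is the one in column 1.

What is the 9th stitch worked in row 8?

Result:
p

Derivation:
For row 8: chart row = ((8-1) mod 5) + 1 = 3; this is a WS (even) row.
Chart row 3 tiled across columns 1-12: x p k k k k p x p k k k
WS: work from column 12 back to column 1 (reverse the tiled row), swapping k<->p (o and x unchanged).
Row 8 as worked: p p p k x k p p p p k x
Counting 9 along the worked row gives p.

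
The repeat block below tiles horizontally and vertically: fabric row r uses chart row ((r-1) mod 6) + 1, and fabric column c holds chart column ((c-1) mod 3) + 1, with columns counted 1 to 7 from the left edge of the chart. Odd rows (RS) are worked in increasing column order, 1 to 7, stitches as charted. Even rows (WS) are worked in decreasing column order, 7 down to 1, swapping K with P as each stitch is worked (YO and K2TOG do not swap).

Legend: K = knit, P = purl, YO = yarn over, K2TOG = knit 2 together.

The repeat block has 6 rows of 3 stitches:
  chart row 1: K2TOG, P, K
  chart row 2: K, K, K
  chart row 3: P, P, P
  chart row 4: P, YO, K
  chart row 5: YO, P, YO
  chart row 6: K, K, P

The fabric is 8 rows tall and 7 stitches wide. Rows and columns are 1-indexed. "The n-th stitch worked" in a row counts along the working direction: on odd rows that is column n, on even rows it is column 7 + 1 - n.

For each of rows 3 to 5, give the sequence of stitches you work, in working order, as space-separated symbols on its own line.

Row 3: chart row 3, RS - tile across columns 1-7 and work as-is.
Row 4: chart row 4, WS - tiled (columns 1-7): P YO K P YO K P; work from column 7 back to 1 with K<->P swapped.
Row 5: chart row 5, RS - tile across columns 1-7 and work as-is.

Result:
P P P P P P P
K P YO K P YO K
YO P YO YO P YO YO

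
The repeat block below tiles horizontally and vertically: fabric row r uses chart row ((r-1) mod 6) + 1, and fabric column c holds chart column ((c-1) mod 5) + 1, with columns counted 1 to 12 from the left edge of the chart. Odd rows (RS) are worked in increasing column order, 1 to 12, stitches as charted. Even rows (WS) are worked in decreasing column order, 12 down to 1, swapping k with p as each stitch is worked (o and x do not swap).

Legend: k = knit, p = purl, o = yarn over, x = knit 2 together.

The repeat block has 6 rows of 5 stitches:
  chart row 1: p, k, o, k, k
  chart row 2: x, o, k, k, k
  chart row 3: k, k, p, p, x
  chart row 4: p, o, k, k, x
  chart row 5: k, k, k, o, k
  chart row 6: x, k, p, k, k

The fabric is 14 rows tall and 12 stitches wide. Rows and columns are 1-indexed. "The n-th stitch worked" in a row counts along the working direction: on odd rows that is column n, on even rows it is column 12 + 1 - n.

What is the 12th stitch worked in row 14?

Row 14: (14-1) mod 6 = 1, so use chart row 2. Even row -> WS.
Chart row 2 tiled across columns 1-12: x o k k k x o k k k x o
WS row: flip the tiled sequence (start at column 12) and apply k<->p; o and x stay.
Row 14 as worked: o x p p p o x p p p o x
Stitch 12 in working order -> x

Result:
x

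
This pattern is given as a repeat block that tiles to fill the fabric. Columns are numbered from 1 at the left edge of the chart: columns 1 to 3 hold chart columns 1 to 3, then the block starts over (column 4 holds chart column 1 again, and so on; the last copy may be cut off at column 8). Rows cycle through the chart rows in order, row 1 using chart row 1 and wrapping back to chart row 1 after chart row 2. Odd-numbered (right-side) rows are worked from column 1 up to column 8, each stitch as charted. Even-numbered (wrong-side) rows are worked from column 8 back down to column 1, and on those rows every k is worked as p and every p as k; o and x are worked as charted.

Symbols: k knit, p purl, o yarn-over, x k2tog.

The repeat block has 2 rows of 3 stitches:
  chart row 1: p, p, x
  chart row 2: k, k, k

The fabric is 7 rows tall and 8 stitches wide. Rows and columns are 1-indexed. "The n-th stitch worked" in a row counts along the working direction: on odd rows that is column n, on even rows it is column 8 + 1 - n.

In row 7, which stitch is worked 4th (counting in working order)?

Stitch:
p

Derivation:
For row 7: chart row = ((7-1) mod 2) + 1 = 1; this is a RS (odd) row.
Chart row 1 tiled across columns 1-8: p p x p p x p p
RS: work column 1 to column 8, symbols as charted — the tiled row is the row as worked.
Counting 4 along the worked row gives p.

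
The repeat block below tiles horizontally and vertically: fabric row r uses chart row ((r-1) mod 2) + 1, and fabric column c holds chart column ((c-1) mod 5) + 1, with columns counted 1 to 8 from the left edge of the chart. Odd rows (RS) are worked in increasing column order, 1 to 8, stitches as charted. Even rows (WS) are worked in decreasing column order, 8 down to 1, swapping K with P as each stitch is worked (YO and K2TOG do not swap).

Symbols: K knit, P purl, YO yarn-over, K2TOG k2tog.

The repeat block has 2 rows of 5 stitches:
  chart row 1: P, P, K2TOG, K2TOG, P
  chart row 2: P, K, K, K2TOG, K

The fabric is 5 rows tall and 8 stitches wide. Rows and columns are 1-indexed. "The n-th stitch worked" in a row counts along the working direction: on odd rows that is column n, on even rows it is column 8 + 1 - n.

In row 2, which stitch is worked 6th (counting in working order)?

Result:
P

Derivation:
Row 2 uses chart row ((2-1) mod 2)+1 = 2. Row 2 is even, so WS.
Chart row 2 tiled across columns 1-8: P K K K2TOG K P K K
Wrong side: read the tiled row from column 8 down to 1 and exchange K with P (leave YO, K2TOG).
Row 2 as worked: P P K P K2TOG P P K
The 6th stitch worked is P.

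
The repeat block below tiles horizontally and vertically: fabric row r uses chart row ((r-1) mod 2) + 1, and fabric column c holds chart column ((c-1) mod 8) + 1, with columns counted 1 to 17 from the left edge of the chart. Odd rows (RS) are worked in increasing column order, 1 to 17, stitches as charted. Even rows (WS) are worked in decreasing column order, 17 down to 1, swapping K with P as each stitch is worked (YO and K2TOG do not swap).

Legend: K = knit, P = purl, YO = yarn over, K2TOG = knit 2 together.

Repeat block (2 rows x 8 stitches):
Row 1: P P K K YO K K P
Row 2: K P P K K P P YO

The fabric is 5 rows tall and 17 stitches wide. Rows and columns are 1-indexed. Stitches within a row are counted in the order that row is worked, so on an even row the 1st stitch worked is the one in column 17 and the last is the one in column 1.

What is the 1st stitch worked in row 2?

Stitch:
P

Derivation:
Row 2: (2-1) mod 2 = 1, so use chart row 2. Even row -> WS.
Chart row 2 tiled across columns 1-17: K P P K K P P YO K P P K K P P YO K
WS: work from column 17 back to column 1 (reverse the tiled row), swapping K<->P (YO and K2TOG unchanged).
Row 2 as worked: P YO K K P P K K P YO K K P P K K P
Counting 1 along the worked row gives P.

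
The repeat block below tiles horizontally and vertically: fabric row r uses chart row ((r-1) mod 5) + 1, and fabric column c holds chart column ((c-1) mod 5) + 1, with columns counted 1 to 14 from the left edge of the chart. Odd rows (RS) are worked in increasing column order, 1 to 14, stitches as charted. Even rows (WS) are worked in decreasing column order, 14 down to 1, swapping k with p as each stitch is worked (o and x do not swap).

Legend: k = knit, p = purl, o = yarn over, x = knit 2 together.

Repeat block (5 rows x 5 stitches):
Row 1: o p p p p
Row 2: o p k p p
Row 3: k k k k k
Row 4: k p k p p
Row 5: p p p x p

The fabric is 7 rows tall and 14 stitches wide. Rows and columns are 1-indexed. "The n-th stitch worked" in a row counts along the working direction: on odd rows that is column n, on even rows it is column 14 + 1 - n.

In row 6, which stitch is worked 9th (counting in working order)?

Row 6 uses chart row ((6-1) mod 5)+1 = 1. Row 6 is even, so WS.
Chart row 1 tiled across columns 1-14: o p p p p o p p p p o p p p
Wrong side: read the tiled row from column 14 down to 1 and exchange k with p (leave o, x).
Row 6 as worked: k k k o k k k k o k k k k o
Counting 9 along the worked row gives o.

Stitch:
o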